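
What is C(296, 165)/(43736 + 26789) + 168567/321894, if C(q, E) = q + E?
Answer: 4012193603/7567191450 ≈ 0.53021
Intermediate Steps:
C(q, E) = E + q
C(296, 165)/(43736 + 26789) + 168567/321894 = (165 + 296)/(43736 + 26789) + 168567/321894 = 461/70525 + 168567*(1/321894) = 461*(1/70525) + 56189/107298 = 461/70525 + 56189/107298 = 4012193603/7567191450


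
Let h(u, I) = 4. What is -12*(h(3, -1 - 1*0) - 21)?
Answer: 204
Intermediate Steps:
-12*(h(3, -1 - 1*0) - 21) = -12*(4 - 21) = -12*(-17) = 204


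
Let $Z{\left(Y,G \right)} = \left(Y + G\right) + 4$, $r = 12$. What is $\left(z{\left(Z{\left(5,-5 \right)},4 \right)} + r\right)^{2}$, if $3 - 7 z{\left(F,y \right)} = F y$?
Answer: $\frac{5041}{49} \approx 102.88$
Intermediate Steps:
$Z{\left(Y,G \right)} = 4 + G + Y$ ($Z{\left(Y,G \right)} = \left(G + Y\right) + 4 = 4 + G + Y$)
$z{\left(F,y \right)} = \frac{3}{7} - \frac{F y}{7}$
$\left(z{\left(Z{\left(5,-5 \right)},4 \right)} + r\right)^{2} = \left(\left(\frac{3}{7} - \frac{1}{7} \left(4 - 5 + 5\right) 4\right) + 12\right)^{2} = \left(\left(\frac{3}{7} - \frac{4}{7} \cdot 4\right) + 12\right)^{2} = \left(\left(\frac{3}{7} - \frac{16}{7}\right) + 12\right)^{2} = \left(- \frac{13}{7} + 12\right)^{2} = \left(\frac{71}{7}\right)^{2} = \frac{5041}{49}$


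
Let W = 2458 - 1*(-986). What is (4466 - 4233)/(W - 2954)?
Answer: 233/490 ≈ 0.47551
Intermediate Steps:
W = 3444 (W = 2458 + 986 = 3444)
(4466 - 4233)/(W - 2954) = (4466 - 4233)/(3444 - 2954) = 233/490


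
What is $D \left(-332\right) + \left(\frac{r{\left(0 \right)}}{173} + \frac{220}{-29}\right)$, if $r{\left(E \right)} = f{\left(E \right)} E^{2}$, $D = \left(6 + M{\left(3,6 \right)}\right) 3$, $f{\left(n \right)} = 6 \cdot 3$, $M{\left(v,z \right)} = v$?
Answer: $- \frac{260176}{29} \approx -8971.6$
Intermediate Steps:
$f{\left(n \right)} = 18$
$D = 27$ ($D = \left(6 + 3\right) 3 = 9 \cdot 3 = 27$)
$r{\left(E \right)} = 18 E^{2}$
$D \left(-332\right) + \left(\frac{r{\left(0 \right)}}{173} + \frac{220}{-29}\right) = 27 \left(-332\right) + \left(\frac{18 \cdot 0^{2}}{173} + \frac{220}{-29}\right) = -8964 + \left(18 \cdot 0 \cdot \frac{1}{173} + 220 \left(- \frac{1}{29}\right)\right) = -8964 + \left(0 \cdot \frac{1}{173} - \frac{220}{29}\right) = -8964 + \left(0 - \frac{220}{29}\right) = -8964 - \frac{220}{29} = - \frac{260176}{29}$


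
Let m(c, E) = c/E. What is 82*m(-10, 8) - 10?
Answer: -225/2 ≈ -112.50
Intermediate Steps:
82*m(-10, 8) - 10 = 82*(-10/8) - 10 = 82*(-10*⅛) - 10 = 82*(-5/4) - 10 = -205/2 - 10 = -225/2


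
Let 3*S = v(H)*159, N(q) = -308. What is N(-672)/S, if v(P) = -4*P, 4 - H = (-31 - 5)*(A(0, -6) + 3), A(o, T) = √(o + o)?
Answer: 11/848 ≈ 0.012972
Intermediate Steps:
A(o, T) = √2*√o (A(o, T) = √(2*o) = √2*√o)
H = 112 (H = 4 - (-31 - 5)*(√2*√0 + 3) = 4 - (-36)*(√2*0 + 3) = 4 - (-36)*(0 + 3) = 4 - (-36)*3 = 4 - 1*(-108) = 4 + 108 = 112)
S = -23744 (S = (-4*112*159)/3 = (-448*159)/3 = (⅓)*(-71232) = -23744)
N(-672)/S = -308/(-23744) = -308*(-1/23744) = 11/848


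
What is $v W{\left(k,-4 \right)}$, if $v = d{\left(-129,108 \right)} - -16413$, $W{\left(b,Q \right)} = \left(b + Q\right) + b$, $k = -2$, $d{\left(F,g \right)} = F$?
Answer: $-130272$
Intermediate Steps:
$W{\left(b,Q \right)} = Q + 2 b$ ($W{\left(b,Q \right)} = \left(Q + b\right) + b = Q + 2 b$)
$v = 16284$ ($v = -129 - -16413 = -129 + 16413 = 16284$)
$v W{\left(k,-4 \right)} = 16284 \left(-4 + 2 \left(-2\right)\right) = 16284 \left(-4 - 4\right) = 16284 \left(-8\right) = -130272$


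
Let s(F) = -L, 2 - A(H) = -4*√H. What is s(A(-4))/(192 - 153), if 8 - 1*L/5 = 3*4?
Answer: 20/39 ≈ 0.51282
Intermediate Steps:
L = -20 (L = 40 - 15*4 = 40 - 5*12 = 40 - 60 = -20)
A(H) = 2 + 4*√H (A(H) = 2 - (-4)*√H = 2 + 4*√H)
s(F) = 20 (s(F) = -1*(-20) = 20)
s(A(-4))/(192 - 153) = 20/(192 - 153) = 20/39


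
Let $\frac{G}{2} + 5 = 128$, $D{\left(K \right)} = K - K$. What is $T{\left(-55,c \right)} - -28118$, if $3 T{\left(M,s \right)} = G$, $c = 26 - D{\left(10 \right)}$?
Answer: $28200$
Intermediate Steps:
$D{\left(K \right)} = 0$
$G = 246$ ($G = -10 + 2 \cdot 128 = -10 + 256 = 246$)
$c = 26$ ($c = 26 - 0 = 26 + 0 = 26$)
$T{\left(M,s \right)} = 82$ ($T{\left(M,s \right)} = \frac{1}{3} \cdot 246 = 82$)
$T{\left(-55,c \right)} - -28118 = 82 - -28118 = 82 + 28118 = 28200$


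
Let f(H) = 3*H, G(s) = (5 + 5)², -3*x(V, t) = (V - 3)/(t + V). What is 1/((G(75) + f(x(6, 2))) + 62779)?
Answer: 8/503029 ≈ 1.5904e-5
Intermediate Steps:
x(V, t) = -(-3 + V)/(3*(V + t)) (x(V, t) = -(V - 3)/(3*(t + V)) = -(-3 + V)/(3*(V + t)))
G(s) = 100 (G(s) = 10² = 100)
1/((G(75) + f(x(6, 2))) + 62779) = 1/((100 + 3*((1 - ⅓*6)/(6 + 2))) + 62779) = 1/((100 + 3*((1 - 2)/8)) + 62779) = 1/((100 + 3*((⅛)*(-1))) + 62779) = 1/((100 + 3*(-⅛)) + 62779) = 1/((100 - 3/8) + 62779) = 1/(797/8 + 62779) = 1/(503029/8) = 8/503029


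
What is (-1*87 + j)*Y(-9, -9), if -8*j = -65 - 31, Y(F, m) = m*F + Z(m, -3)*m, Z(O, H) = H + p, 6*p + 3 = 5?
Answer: -7875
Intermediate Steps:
p = 1/3 (p = -1/2 + (1/6)*5 = -1/2 + 5/6 = 1/3 ≈ 0.33333)
Z(O, H) = 1/3 + H (Z(O, H) = H + 1/3 = 1/3 + H)
Y(F, m) = -8*m/3 + F*m (Y(F, m) = m*F + (1/3 - 3)*m = F*m - 8*m/3 = -8*m/3 + F*m)
j = 12 (j = -(-65 - 31)/8 = -1/8*(-96) = 12)
(-1*87 + j)*Y(-9, -9) = (-1*87 + 12)*((1/3)*(-9)*(-8 + 3*(-9))) = (-87 + 12)*((1/3)*(-9)*(-8 - 27)) = -25*(-9)*(-35) = -75*105 = -7875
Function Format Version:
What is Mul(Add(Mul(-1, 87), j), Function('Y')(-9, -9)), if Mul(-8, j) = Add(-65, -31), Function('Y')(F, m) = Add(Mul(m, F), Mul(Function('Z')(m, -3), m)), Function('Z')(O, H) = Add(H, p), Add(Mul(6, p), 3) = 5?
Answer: -7875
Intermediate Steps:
p = Rational(1, 3) (p = Add(Rational(-1, 2), Mul(Rational(1, 6), 5)) = Add(Rational(-1, 2), Rational(5, 6)) = Rational(1, 3) ≈ 0.33333)
Function('Z')(O, H) = Add(Rational(1, 3), H) (Function('Z')(O, H) = Add(H, Rational(1, 3)) = Add(Rational(1, 3), H))
Function('Y')(F, m) = Add(Mul(Rational(-8, 3), m), Mul(F, m)) (Function('Y')(F, m) = Add(Mul(m, F), Mul(Add(Rational(1, 3), -3), m)) = Add(Mul(F, m), Mul(Rational(-8, 3), m)) = Add(Mul(Rational(-8, 3), m), Mul(F, m)))
j = 12 (j = Mul(Rational(-1, 8), Add(-65, -31)) = Mul(Rational(-1, 8), -96) = 12)
Mul(Add(Mul(-1, 87), j), Function('Y')(-9, -9)) = Mul(Add(Mul(-1, 87), 12), Mul(Rational(1, 3), -9, Add(-8, Mul(3, -9)))) = Mul(Add(-87, 12), Mul(Rational(1, 3), -9, Add(-8, -27))) = Mul(-75, Mul(Rational(1, 3), -9, -35)) = Mul(-75, 105) = -7875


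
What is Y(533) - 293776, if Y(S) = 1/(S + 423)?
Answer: -280849855/956 ≈ -2.9378e+5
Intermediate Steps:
Y(S) = 1/(423 + S)
Y(533) - 293776 = 1/(423 + 533) - 293776 = 1/956 - 293776 = -280849855/956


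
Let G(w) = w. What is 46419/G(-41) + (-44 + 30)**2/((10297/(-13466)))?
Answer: -83741317/60311 ≈ -1388.5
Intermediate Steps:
46419/G(-41) + (-44 + 30)**2/((10297/(-13466))) = 46419/(-41) + (-44 + 30)**2/((10297/(-13466))) = 46419*(-1/41) + (-14)**2/((10297*(-1/13466))) = -46419/41 + 196/(-10297/13466) = -46419/41 + 196*(-13466/10297) = -46419/41 - 377048/1471 = -83741317/60311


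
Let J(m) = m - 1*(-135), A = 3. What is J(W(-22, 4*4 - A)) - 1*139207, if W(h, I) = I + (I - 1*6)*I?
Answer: -138968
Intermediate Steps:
W(h, I) = I + I*(-6 + I) (W(h, I) = I + (I - 6)*I = I + (-6 + I)*I = I + I*(-6 + I))
J(m) = 135 + m (J(m) = m + 135 = 135 + m)
J(W(-22, 4*4 - A)) - 1*139207 = (135 + (4*4 - 1*3)*(-5 + (4*4 - 1*3))) - 1*139207 = (135 + (16 - 3)*(-5 + (16 - 3))) - 139207 = (135 + 13*(-5 + 13)) - 139207 = (135 + 13*8) - 139207 = (135 + 104) - 139207 = 239 - 139207 = -138968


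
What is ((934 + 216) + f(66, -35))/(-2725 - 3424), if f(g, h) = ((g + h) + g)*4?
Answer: -1538/6149 ≈ -0.25012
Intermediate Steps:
f(g, h) = 4*h + 8*g (f(g, h) = (h + 2*g)*4 = 4*h + 8*g)
((934 + 216) + f(66, -35))/(-2725 - 3424) = ((934 + 216) + (4*(-35) + 8*66))/(-2725 - 3424) = (1150 + (-140 + 528))/(-6149) = (1150 + 388)*(-1/6149) = 1538*(-1/6149) = -1538/6149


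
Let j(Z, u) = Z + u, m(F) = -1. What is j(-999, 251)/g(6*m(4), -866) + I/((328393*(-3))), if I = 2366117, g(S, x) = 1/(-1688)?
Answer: 95685252583/75783 ≈ 1.2626e+6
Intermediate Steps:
g(S, x) = -1/1688
j(-999, 251)/g(6*m(4), -866) + I/((328393*(-3))) = (-999 + 251)/(-1/1688) + 2366117/((328393*(-3))) = -748*(-1688) + 2366117/(-985179) = 1262624 + 2366117*(-1/985179) = 1262624 - 182009/75783 = 95685252583/75783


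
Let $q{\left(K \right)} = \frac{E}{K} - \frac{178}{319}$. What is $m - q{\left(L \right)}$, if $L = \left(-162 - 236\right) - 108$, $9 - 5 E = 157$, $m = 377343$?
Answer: $\frac{13842846279}{36685} \approx 3.7734 \cdot 10^{5}$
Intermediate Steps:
$E = - \frac{148}{5}$ ($E = \frac{9}{5} - \frac{157}{5} = - \frac{148}{5} \approx -29.6$)
$L = -506$ ($L = -398 - 108 = -506$)
$q{\left(K \right)} = - \frac{178}{319} - \frac{148}{5 K}$ ($q{\left(K \right)} = - \frac{148}{5 K} - \frac{178}{319} = - \frac{178}{319} - \frac{148}{5 K}$)
$m - q{\left(L \right)} = 377343 - \frac{2 \left(-23606 - -225170\right)}{1595 \left(-506\right)} = 377343 - \frac{2}{1595} \left(- \frac{1}{506}\right) \left(-23606 + 225170\right) = 377343 - \frac{2}{1595} \left(- \frac{1}{506}\right) 201564 = 377343 - - \frac{18324}{36685} = 377343 + \frac{18324}{36685} = \frac{13842846279}{36685}$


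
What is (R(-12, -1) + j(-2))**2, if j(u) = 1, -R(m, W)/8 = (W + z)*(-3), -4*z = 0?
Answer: 529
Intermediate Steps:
z = 0 (z = -1/4*0 = 0)
R(m, W) = 24*W (R(m, W) = -8*(W + 0)*(-3) = -8*W*(-3) = -(-24)*W = 24*W)
(R(-12, -1) + j(-2))**2 = (24*(-1) + 1)**2 = (-24 + 1)**2 = (-23)**2 = 529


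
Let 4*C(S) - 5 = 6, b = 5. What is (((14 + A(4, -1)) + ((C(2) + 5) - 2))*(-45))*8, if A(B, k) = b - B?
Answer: -7470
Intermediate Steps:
C(S) = 11/4 (C(S) = 5/4 + (¼)*6 = 5/4 + 3/2 = 11/4)
A(B, k) = 5 - B
(((14 + A(4, -1)) + ((C(2) + 5) - 2))*(-45))*8 = (((14 + (5 - 1*4)) + ((11/4 + 5) - 2))*(-45))*8 = (((14 + (5 - 4)) + (31/4 - 2))*(-45))*8 = (((14 + 1) + 23/4)*(-45))*8 = ((15 + 23/4)*(-45))*8 = ((83/4)*(-45))*8 = -3735/4*8 = -7470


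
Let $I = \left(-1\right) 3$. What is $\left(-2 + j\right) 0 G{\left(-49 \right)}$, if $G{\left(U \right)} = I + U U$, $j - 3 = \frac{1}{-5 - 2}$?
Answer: $0$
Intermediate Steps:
$j = \frac{20}{7}$ ($j = 3 + \frac{1}{-5 - 2} = 3 + \frac{1}{-7} = 3 - \frac{1}{7} = \frac{20}{7} \approx 2.8571$)
$I = -3$
$G{\left(U \right)} = -3 + U^{2}$ ($G{\left(U \right)} = -3 + U U = -3 + U^{2}$)
$\left(-2 + j\right) 0 G{\left(-49 \right)} = \left(-2 + \frac{20}{7}\right) 0 \left(-3 + \left(-49\right)^{2}\right) = \frac{6}{7} \cdot 0 \left(-3 + 2401\right) = 0 \cdot 2398 = 0$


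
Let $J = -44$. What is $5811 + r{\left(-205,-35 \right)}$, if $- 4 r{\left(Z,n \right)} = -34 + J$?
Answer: $\frac{11661}{2} \approx 5830.5$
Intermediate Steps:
$r{\left(Z,n \right)} = \frac{39}{2}$ ($r{\left(Z,n \right)} = - \frac{-34 - 44}{4} = \left(- \frac{1}{4}\right) \left(-78\right) = \frac{39}{2}$)
$5811 + r{\left(-205,-35 \right)} = 5811 + \frac{39}{2} = \frac{11661}{2}$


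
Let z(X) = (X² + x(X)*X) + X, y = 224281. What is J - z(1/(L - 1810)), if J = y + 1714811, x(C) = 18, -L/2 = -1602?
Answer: 3768113355225/1943236 ≈ 1.9391e+6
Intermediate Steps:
L = 3204 (L = -2*(-1602) = 3204)
z(X) = X² + 19*X (z(X) = (X² + 18*X) + X = X² + 19*X)
J = 1939092 (J = 224281 + 1714811 = 1939092)
J - z(1/(L - 1810)) = 1939092 - (19 + 1/(3204 - 1810))/(3204 - 1810) = 1939092 - (19 + 1/1394)/1394 = 1939092 - 26487/(1394*1394) = 1939092 - 1*26487/1943236 = 1939092 - 26487/1943236 = 3768113355225/1943236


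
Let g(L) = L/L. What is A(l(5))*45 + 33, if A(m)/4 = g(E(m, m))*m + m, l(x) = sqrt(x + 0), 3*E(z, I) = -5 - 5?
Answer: 33 + 360*sqrt(5) ≈ 837.98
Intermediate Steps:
E(z, I) = -10/3 (E(z, I) = (-5 - 5)/3 = (1/3)*(-10) = -10/3)
g(L) = 1
l(x) = sqrt(x)
A(m) = 8*m (A(m) = 4*(1*m + m) = 4*(m + m) = 4*(2*m) = 8*m)
A(l(5))*45 + 33 = (8*sqrt(5))*45 + 33 = 360*sqrt(5) + 33 = 33 + 360*sqrt(5)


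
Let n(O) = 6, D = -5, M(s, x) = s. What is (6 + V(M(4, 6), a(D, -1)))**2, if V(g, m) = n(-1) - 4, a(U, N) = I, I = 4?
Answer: 64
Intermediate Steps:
a(U, N) = 4
V(g, m) = 2 (V(g, m) = 6 - 4 = 2)
(6 + V(M(4, 6), a(D, -1)))**2 = (6 + 2)**2 = 8**2 = 64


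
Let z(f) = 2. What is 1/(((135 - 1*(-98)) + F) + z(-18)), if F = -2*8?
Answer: 1/219 ≈ 0.0045662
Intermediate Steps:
F = -16
1/(((135 - 1*(-98)) + F) + z(-18)) = 1/(((135 - 1*(-98)) - 16) + 2) = 1/(((135 + 98) - 16) + 2) = 1/((233 - 16) + 2) = 1/(217 + 2) = 1/219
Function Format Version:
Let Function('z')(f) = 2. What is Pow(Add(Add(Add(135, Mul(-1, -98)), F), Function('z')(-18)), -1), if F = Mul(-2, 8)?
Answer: Rational(1, 219) ≈ 0.0045662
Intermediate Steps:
F = -16
Pow(Add(Add(Add(135, Mul(-1, -98)), F), Function('z')(-18)), -1) = Pow(Add(Add(Add(135, Mul(-1, -98)), -16), 2), -1) = Pow(Add(Add(Add(135, 98), -16), 2), -1) = Pow(Add(Add(233, -16), 2), -1) = Pow(Add(217, 2), -1) = Pow(219, -1) = Rational(1, 219)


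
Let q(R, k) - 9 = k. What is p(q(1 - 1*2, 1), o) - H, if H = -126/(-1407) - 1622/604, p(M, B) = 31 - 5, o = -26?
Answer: 578609/20234 ≈ 28.596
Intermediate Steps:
q(R, k) = 9 + k
p(M, B) = 26
H = -52525/20234 (H = -126*(-1/1407) - 1622*1/604 = 6/67 - 811/302 = -52525/20234 ≈ -2.5959)
p(q(1 - 1*2, 1), o) - H = 26 - 1*(-52525/20234) = 26 + 52525/20234 = 578609/20234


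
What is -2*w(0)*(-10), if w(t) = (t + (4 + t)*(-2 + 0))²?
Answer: 1280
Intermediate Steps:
w(t) = (-8 - t)² (w(t) = (t + (4 + t)*(-2))² = (t + (-8 - 2*t))² = (-8 - t)²)
-2*w(0)*(-10) = -2*(8 + 0)²*(-10) = -2*8²*(-10) = -2*64*(-10) = -128*(-10) = 1280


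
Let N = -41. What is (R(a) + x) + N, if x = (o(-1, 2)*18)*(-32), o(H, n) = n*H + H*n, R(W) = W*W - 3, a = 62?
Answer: 6104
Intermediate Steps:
R(W) = -3 + W**2 (R(W) = W**2 - 3 = -3 + W**2)
o(H, n) = 2*H*n (o(H, n) = H*n + H*n = 2*H*n)
x = 2304 (x = ((2*(-1)*2)*18)*(-32) = -4*18*(-32) = -72*(-32) = 2304)
(R(a) + x) + N = ((-3 + 62**2) + 2304) - 41 = ((-3 + 3844) + 2304) - 41 = (3841 + 2304) - 41 = 6145 - 41 = 6104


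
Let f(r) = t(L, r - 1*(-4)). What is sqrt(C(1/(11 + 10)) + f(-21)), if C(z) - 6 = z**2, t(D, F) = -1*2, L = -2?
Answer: sqrt(1765)/21 ≈ 2.0006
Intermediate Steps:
t(D, F) = -2
f(r) = -2
C(z) = 6 + z**2
sqrt(C(1/(11 + 10)) + f(-21)) = sqrt((6 + (1/(11 + 10))**2) - 2) = sqrt((6 + (1/21)**2) - 2) = sqrt((6 + 1/441) - 2) = sqrt(2647/441 - 2) = sqrt(1765/441) = sqrt(1765)/21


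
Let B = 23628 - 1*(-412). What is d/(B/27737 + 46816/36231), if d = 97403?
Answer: 97884097475541/2169528632 ≈ 45118.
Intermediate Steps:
B = 24040 (B = 23628 + 412 = 24040)
d/(B/27737 + 46816/36231) = 97403/(24040/27737 + 46816/36231) = 97403/(2169528632/1004939247) = 97403*(1004939247/2169528632) = 97884097475541/2169528632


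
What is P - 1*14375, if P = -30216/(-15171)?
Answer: -72684303/5057 ≈ -14373.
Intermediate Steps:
P = 10072/5057 (P = -30216*(-1/15171) = 10072/5057 ≈ 1.9917)
P - 1*14375 = 10072/5057 - 1*14375 = 10072/5057 - 14375 = -72684303/5057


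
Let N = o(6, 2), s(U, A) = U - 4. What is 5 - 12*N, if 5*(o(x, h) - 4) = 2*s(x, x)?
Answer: -263/5 ≈ -52.600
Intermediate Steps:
s(U, A) = -4 + U
o(x, h) = 12/5 + 2*x/5 (o(x, h) = 4 + (2*(-4 + x))/5 = 4 + (-8 + 2*x)/5 = 4 + (-8/5 + 2*x/5) = 12/5 + 2*x/5)
N = 24/5 (N = 12/5 + (2/5)*6 = 12/5 + 12/5 = 24/5 ≈ 4.8000)
5 - 12*N = 5 - 12*24/5 = 5 - 288/5 = -263/5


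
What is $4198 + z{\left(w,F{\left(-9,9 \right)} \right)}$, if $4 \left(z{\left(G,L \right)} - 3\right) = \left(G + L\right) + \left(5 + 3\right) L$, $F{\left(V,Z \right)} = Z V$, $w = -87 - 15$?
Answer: $\frac{15973}{4} \approx 3993.3$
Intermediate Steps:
$w = -102$
$F{\left(V,Z \right)} = V Z$
$z{\left(G,L \right)} = 3 + \frac{G}{4} + \frac{9 L}{4}$ ($z{\left(G,L \right)} = 3 + \frac{\left(G + L\right) + \left(5 + 3\right) L}{4} = 3 + \frac{\left(G + L\right) + 8 L}{4} = 3 + \frac{G + 9 L}{4} = 3 + \left(\frac{G}{4} + \frac{9 L}{4}\right) = 3 + \frac{G}{4} + \frac{9 L}{4}$)
$4198 + z{\left(w,F{\left(-9,9 \right)} \right)} = 4198 + \left(3 + \frac{1}{4} \left(-102\right) + \frac{9 \left(\left(-9\right) 9\right)}{4}\right) = 4198 + \left(3 - \frac{51}{2} + \frac{9}{4} \left(-81\right)\right) = 4198 - \frac{819}{4} = \frac{15973}{4}$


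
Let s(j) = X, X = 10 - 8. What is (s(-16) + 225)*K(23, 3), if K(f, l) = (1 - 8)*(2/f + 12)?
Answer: -441742/23 ≈ -19206.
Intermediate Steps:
K(f, l) = -84 - 14/f (K(f, l) = -7*(12 + 2/f) = -84 - 14/f)
X = 2
s(j) = 2
(s(-16) + 225)*K(23, 3) = (2 + 225)*(-84 - 14/23) = 227*(-84 - 14*1/23) = 227*(-84 - 14/23) = 227*(-1946/23) = -441742/23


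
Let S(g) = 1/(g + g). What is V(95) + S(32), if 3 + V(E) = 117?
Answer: 7297/64 ≈ 114.02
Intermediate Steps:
S(g) = 1/(2*g)
V(E) = 114 (V(E) = -3 + 117 = 114)
V(95) + S(32) = 114 + (1/2)/32 = 114 + (1/2)*(1/32) = 114 + 1/64 = 7297/64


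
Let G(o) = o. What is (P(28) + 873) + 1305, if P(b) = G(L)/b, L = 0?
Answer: 2178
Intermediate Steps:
P(b) = 0 (P(b) = 0/b = 0)
(P(28) + 873) + 1305 = (0 + 873) + 1305 = 873 + 1305 = 2178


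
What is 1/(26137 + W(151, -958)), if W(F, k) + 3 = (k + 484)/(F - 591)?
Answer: 220/5749717 ≈ 3.8263e-5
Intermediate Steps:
W(F, k) = -3 + (484 + k)/(-591 + F) (W(F, k) = -3 + (k + 484)/(F - 591) = -3 + (484 + k)/(-591 + F))
1/(26137 + W(151, -958)) = 1/(26137 + (2257 - 958 - 3*151)/(-591 + 151)) = 1/(26137 + (2257 - 958 - 453)/(-440)) = 1/(26137 - 1/440*846) = 1/(26137 - 423/220) = 1/(5749717/220) = 220/5749717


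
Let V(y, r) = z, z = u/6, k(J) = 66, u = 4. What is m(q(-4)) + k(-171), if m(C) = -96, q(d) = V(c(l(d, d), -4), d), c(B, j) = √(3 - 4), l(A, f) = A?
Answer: -30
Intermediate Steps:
c(B, j) = I (c(B, j) = √(-1) = I)
z = ⅔ (z = 4/6 = 4*(⅙) = ⅔ ≈ 0.66667)
V(y, r) = ⅔
q(d) = ⅔
m(q(-4)) + k(-171) = -96 + 66 = -30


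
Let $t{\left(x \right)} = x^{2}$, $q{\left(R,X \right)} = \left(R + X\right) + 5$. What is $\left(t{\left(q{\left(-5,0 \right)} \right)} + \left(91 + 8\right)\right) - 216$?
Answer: $-117$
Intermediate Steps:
$q{\left(R,X \right)} = 5 + R + X$
$\left(t{\left(q{\left(-5,0 \right)} \right)} + \left(91 + 8\right)\right) - 216 = \left(\left(5 - 5 + 0\right)^{2} + \left(91 + 8\right)\right) - 216 = \left(0^{2} + 99\right) - 216 = \left(0 + 99\right) - 216 = 99 - 216 = -117$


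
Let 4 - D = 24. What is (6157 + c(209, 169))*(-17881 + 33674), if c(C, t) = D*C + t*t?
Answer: 482286634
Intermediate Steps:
D = -20 (D = 4 - 1*24 = 4 - 24 = -20)
c(C, t) = t**2 - 20*C (c(C, t) = -20*C + t*t = -20*C + t**2 = t**2 - 20*C)
(6157 + c(209, 169))*(-17881 + 33674) = (6157 + (169**2 - 20*209))*(-17881 + 33674) = (6157 + (28561 - 4180))*15793 = (6157 + 24381)*15793 = 30538*15793 = 482286634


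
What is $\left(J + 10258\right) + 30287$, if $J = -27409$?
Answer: $13136$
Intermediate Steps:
$\left(J + 10258\right) + 30287 = \left(-27409 + 10258\right) + 30287 = -17151 + 30287 = 13136$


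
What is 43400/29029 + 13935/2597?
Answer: 73889845/10769759 ≈ 6.8609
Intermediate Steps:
43400/29029 + 13935/2597 = 43400*(1/29029) + 13935*(1/2597) = 6200/4147 + 13935/2597 = 73889845/10769759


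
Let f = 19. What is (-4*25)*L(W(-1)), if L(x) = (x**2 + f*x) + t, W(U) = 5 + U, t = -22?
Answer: -7000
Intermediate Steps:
L(x) = -22 + x**2 + 19*x (L(x) = (x**2 + 19*x) - 22 = -22 + x**2 + 19*x)
(-4*25)*L(W(-1)) = (-4*25)*(-22 + (5 - 1)**2 + 19*(5 - 1)) = -100*(-22 + 4**2 + 19*4) = -100*(-22 + 16 + 76) = -100*70 = -7000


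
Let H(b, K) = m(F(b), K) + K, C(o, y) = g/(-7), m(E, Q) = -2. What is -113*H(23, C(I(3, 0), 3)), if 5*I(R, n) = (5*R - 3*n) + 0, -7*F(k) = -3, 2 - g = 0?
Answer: 1808/7 ≈ 258.29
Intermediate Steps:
g = 2 (g = 2 - 1*0 = 2 + 0 = 2)
F(k) = 3/7 (F(k) = -1/7*(-3) = 3/7)
I(R, n) = R - 3*n/5 (I(R, n) = ((5*R - 3*n) + 0)/5 = ((-3*n + 5*R) + 0)/5 = (-3*n + 5*R)/5 = R - 3*n/5)
C(o, y) = -2/7 (C(o, y) = 2/(-7) = 2*(-1/7) = -2/7)
H(b, K) = -2 + K
-113*H(23, C(I(3, 0), 3)) = -113*(-2 - 2/7) = -113*(-16/7) = 1808/7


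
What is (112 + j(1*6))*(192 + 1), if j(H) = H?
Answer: 22774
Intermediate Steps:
(112 + j(1*6))*(192 + 1) = (112 + 1*6)*(192 + 1) = (112 + 6)*193 = 118*193 = 22774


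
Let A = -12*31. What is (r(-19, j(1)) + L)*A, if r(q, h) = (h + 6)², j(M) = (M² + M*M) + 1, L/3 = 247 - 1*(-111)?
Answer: -429660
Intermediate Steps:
L = 1074 (L = 3*(247 - 1*(-111)) = 3*(247 + 111) = 3*358 = 1074)
j(M) = 1 + 2*M² (j(M) = (M² + M²) + 1 = 2*M² + 1 = 1 + 2*M²)
r(q, h) = (6 + h)²
A = -372
(r(-19, j(1)) + L)*A = ((6 + (1 + 2*1²))² + 1074)*(-372) = ((6 + (1 + 2*1))² + 1074)*(-372) = ((6 + (1 + 2))² + 1074)*(-372) = ((6 + 3)² + 1074)*(-372) = (9² + 1074)*(-372) = (81 + 1074)*(-372) = 1155*(-372) = -429660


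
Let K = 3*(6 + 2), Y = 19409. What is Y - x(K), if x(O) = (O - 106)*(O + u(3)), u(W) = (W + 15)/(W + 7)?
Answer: 107623/5 ≈ 21525.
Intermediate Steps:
K = 24 (K = 3*8 = 24)
u(W) = (15 + W)/(7 + W)
x(O) = (-106 + O)*(9/5 + O) (x(O) = (O - 106)*(O + (15 + 3)/(7 + 3)) = (-106 + O)*(O + 18/10) = (-106 + O)*(O + (⅒)*18) = (-106 + O)*(O + 9/5) = (-106 + O)*(9/5 + O))
Y - x(K) = 19409 - (-954/5 + 24² - 521/5*24) = 19409 - (-954/5 + 576 - 12504/5) = 19409 - 1*(-10578/5) = 19409 + 10578/5 = 107623/5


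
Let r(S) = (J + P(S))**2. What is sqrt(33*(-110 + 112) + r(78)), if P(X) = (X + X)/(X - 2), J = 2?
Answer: sqrt(29755)/19 ≈ 9.0788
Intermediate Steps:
P(X) = 2*X/(-2 + X) (P(X) = (2*X)/(-2 + X) = 2*X/(-2 + X))
r(S) = (2 + 2*S/(-2 + S))**2
sqrt(33*(-110 + 112) + r(78)) = sqrt(33*(-110 + 112) + 16*(-1 + 78)**2/(-2 + 78)**2) = sqrt(33*2 + 16*77**2/76**2) = sqrt(66 + 16*5929*(1/5776)) = sqrt(66 + 5929/361) = sqrt(29755/361) = sqrt(29755)/19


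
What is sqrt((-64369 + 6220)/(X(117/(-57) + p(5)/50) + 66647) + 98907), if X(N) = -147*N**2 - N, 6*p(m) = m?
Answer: sqrt(111040828541323317606603)/1059570273 ≈ 314.49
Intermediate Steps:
p(m) = m/6
X(N) = -N - 147*N**2
sqrt((-64369 + 6220)/(X(117/(-57) + p(5)/50) + 66647) + 98907) = sqrt((-64369 + 6220)/(-(117/(-57) + ((1/6)*5)/50)*(1 + 147*(117/(-57) + ((1/6)*5)/50)) + 66647) + 98907) = sqrt(-58149/(-(117*(-1/57) + (5/6)*(1/50))*(1 + 147*(117*(-1/57) + (5/6)*(1/50))) + 66647) + 98907) = sqrt(-58149/(-(-39/19 + 1/60)*(1 + 147*(-39/19 + 1/60)) + 66647) + 98907) = sqrt(-58149/(-1*(-2321/1140)*(1 + 147*(-2321/1140)) + 66647) + 98907) = sqrt(-58149/(-1*(-2321/1140)*(1 - 113729/380) + 66647) + 98907) = sqrt(-58149/(-1*(-2321/1140)*(-113349/380) + 66647) + 98907) = sqrt(-58149/(-87694343/144400 + 66647) + 98907) = sqrt(-58149/9536132457/144400 + 98907) = sqrt(-58149*144400/9536132457 + 98907) = sqrt(-932968400/1059570273 + 98907) = sqrt(104797984023211/1059570273) = sqrt(111040828541323317606603)/1059570273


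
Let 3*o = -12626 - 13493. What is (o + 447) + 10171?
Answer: 5735/3 ≈ 1911.7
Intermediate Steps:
o = -26119/3 (o = (-12626 - 13493)/3 = (⅓)*(-26119) = -26119/3 ≈ -8706.3)
(o + 447) + 10171 = (-26119/3 + 447) + 10171 = -24778/3 + 10171 = 5735/3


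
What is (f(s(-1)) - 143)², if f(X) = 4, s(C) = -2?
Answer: 19321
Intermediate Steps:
(f(s(-1)) - 143)² = (4 - 143)² = (-139)² = 19321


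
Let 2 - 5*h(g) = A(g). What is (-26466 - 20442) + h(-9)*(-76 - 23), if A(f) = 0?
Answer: -234738/5 ≈ -46948.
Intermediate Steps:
h(g) = 2/5 (h(g) = 2/5 - 1/5*0 = 2/5 + 0 = 2/5)
(-26466 - 20442) + h(-9)*(-76 - 23) = (-26466 - 20442) + 2*(-76 - 23)/5 = -46908 + (2/5)*(-99) = -46908 - 198/5 = -234738/5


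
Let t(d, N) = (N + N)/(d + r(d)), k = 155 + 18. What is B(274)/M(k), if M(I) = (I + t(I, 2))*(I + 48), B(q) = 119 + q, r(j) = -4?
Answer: 1703/165699 ≈ 0.010278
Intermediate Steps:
k = 173
t(d, N) = 2*N/(-4 + d) (t(d, N) = (N + N)/(d - 4) = (2*N)/(-4 + d) = 2*N/(-4 + d))
M(I) = (48 + I)*(I + 4/(-4 + I)) (M(I) = (I + 2*2/(-4 + I))*(I + 48) = (I + 4/(-4 + I))*(48 + I) = (48 + I)*(I + 4/(-4 + I)))
B(274)/M(k) = (119 + 274)/(((192 + 4*173 + 173*(-4 + 173)*(48 + 173))/(-4 + 173))) = 393/(((192 + 692 + 173*169*221)/169)) = 393/(((192 + 692 + 6461377)/169)) = 393/(((1/169)*6462261)) = 393/(497097/13) = 393*(13/497097) = 1703/165699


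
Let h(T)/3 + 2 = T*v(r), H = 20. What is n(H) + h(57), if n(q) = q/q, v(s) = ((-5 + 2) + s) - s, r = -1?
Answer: -518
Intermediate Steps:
v(s) = -3 (v(s) = (-3 + s) - s = -3)
n(q) = 1
h(T) = -6 - 9*T (h(T) = -6 + 3*(T*(-3)) = -6 + 3*(-3*T) = -6 - 9*T)
n(H) + h(57) = 1 + (-6 - 9*57) = 1 + (-6 - 513) = 1 - 519 = -518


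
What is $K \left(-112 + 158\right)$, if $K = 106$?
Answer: $4876$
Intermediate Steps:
$K \left(-112 + 158\right) = 106 \left(-112 + 158\right) = 106 \cdot 46 = 4876$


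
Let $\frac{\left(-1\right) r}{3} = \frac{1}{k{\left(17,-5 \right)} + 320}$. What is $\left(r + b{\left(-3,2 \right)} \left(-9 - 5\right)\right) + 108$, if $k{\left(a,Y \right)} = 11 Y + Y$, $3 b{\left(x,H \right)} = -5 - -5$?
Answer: $\frac{28077}{260} \approx 107.99$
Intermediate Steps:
$b{\left(x,H \right)} = 0$ ($b{\left(x,H \right)} = \frac{-5 - -5}{3} = \frac{-5 + 5}{3} = \frac{1}{3} \cdot 0 = 0$)
$k{\left(a,Y \right)} = 12 Y$
$r = - \frac{3}{260}$ ($r = - \frac{3}{12 \left(-5\right) + 320} = - \frac{3}{-60 + 320} = - \frac{3}{260} \approx -0.011538$)
$\left(r + b{\left(-3,2 \right)} \left(-9 - 5\right)\right) + 108 = \left(- \frac{3}{260} + 0 \left(-9 - 5\right)\right) + 108 = \left(- \frac{3}{260} + 0 \left(-14\right)\right) + 108 = \left(- \frac{3}{260} + 0\right) + 108 = - \frac{3}{260} + 108 = \frac{28077}{260}$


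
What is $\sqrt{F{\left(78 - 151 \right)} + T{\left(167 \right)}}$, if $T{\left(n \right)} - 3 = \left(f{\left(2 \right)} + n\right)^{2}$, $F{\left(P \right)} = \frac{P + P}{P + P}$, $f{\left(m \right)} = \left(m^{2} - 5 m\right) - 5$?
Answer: $2 \sqrt{6085} \approx 156.01$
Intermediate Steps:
$f{\left(m \right)} = -5 + m^{2} - 5 m$
$F{\left(P \right)} = 1$ ($F{\left(P \right)} = \frac{2 P}{2 P} = 2 P \frac{1}{2 P} = 1$)
$T{\left(n \right)} = 3 + \left(-11 + n\right)^{2}$ ($T{\left(n \right)} = 3 + \left(\left(-5 + 2^{2} - 10\right) + n\right)^{2} = 3 + \left(\left(-5 + 4 - 10\right) + n\right)^{2} = 3 + \left(-11 + n\right)^{2}$)
$\sqrt{F{\left(78 - 151 \right)} + T{\left(167 \right)}} = \sqrt{1 + \left(3 + \left(-11 + 167\right)^{2}\right)} = \sqrt{1 + \left(3 + 156^{2}\right)} = \sqrt{1 + \left(3 + 24336\right)} = \sqrt{1 + 24339} = \sqrt{24340} = 2 \sqrt{6085}$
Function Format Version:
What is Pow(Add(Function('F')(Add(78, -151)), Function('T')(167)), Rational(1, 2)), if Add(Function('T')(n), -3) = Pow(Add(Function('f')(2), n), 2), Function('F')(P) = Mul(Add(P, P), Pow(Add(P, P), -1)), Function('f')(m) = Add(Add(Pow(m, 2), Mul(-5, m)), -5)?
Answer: Mul(2, Pow(6085, Rational(1, 2))) ≈ 156.01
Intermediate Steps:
Function('f')(m) = Add(-5, Pow(m, 2), Mul(-5, m))
Function('F')(P) = 1 (Function('F')(P) = Mul(Mul(2, P), Pow(Mul(2, P), -1)) = Mul(Mul(2, P), Mul(Rational(1, 2), Pow(P, -1))) = 1)
Function('T')(n) = Add(3, Pow(Add(-11, n), 2)) (Function('T')(n) = Add(3, Pow(Add(Add(-5, Pow(2, 2), Mul(-5, 2)), n), 2)) = Add(3, Pow(Add(Add(-5, 4, -10), n), 2)) = Add(3, Pow(Add(-11, n), 2)))
Pow(Add(Function('F')(Add(78, -151)), Function('T')(167)), Rational(1, 2)) = Pow(Add(1, Add(3, Pow(Add(-11, 167), 2))), Rational(1, 2)) = Pow(Add(1, Add(3, Pow(156, 2))), Rational(1, 2)) = Pow(Add(1, Add(3, 24336)), Rational(1, 2)) = Pow(Add(1, 24339), Rational(1, 2)) = Pow(24340, Rational(1, 2)) = Mul(2, Pow(6085, Rational(1, 2)))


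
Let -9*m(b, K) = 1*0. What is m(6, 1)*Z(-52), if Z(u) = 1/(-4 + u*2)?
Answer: 0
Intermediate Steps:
m(b, K) = 0 (m(b, K) = -0/9 = -⅑*0 = 0)
Z(u) = 1/(-4 + 2*u)
m(6, 1)*Z(-52) = 0*(1/(2*(-2 - 52))) = 0*((½)/(-54)) = 0*((½)*(-1/54)) = 0*(-1/108) = 0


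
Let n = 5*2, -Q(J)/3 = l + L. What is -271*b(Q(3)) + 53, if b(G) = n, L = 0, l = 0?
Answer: -2657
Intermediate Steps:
Q(J) = 0 (Q(J) = -3*(0 + 0) = -3*0 = 0)
n = 10
b(G) = 10
-271*b(Q(3)) + 53 = -271*10 + 53 = -2710 + 53 = -2657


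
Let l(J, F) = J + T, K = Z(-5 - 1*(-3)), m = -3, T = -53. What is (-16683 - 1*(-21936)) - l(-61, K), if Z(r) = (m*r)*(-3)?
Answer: 5367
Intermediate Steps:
Z(r) = 9*r (Z(r) = -3*r*(-3) = 9*r)
K = -18 (K = 9*(-5 - 1*(-3)) = 9*(-5 + 3) = 9*(-2) = -18)
l(J, F) = -53 + J (l(J, F) = J - 53 = -53 + J)
(-16683 - 1*(-21936)) - l(-61, K) = (-16683 - 1*(-21936)) - (-53 - 61) = (-16683 + 21936) - 1*(-114) = 5253 + 114 = 5367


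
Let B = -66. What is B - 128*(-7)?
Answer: 830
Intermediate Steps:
B - 128*(-7) = -66 - 128*(-7) = -66 + 896 = 830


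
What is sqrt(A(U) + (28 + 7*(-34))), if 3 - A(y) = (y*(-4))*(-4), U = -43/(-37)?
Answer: I*sqrt(308839)/37 ≈ 15.02*I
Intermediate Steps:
U = 43/37 (U = -43*(-1/37) = 43/37 ≈ 1.1622)
A(y) = 3 - 16*y (A(y) = 3 - y*(-4)*(-4) = 3 - (-4*y)*(-4) = 3 - 16*y)
sqrt(A(U) + (28 + 7*(-34))) = sqrt((3 - 16*43/37) + (28 + 7*(-34))) = sqrt((3 - 688/37) + (28 - 238)) = sqrt(-577/37 - 210) = sqrt(-8347/37) = I*sqrt(308839)/37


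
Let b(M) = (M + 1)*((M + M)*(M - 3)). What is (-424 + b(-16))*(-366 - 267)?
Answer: 6041352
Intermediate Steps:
b(M) = 2*M*(1 + M)*(-3 + M) (b(M) = (1 + M)*((2*M)*(-3 + M)) = (1 + M)*(2*M*(-3 + M)) = 2*M*(1 + M)*(-3 + M))
(-424 + b(-16))*(-366 - 267) = (-424 + 2*(-16)*(-3 + (-16)² - 2*(-16)))*(-366 - 267) = (-424 + 2*(-16)*(-3 + 256 + 32))*(-633) = (-424 + 2*(-16)*285)*(-633) = (-424 - 9120)*(-633) = -9544*(-633) = 6041352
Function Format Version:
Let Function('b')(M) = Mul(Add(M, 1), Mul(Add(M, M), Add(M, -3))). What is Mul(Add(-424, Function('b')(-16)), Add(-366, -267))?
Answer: 6041352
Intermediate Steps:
Function('b')(M) = Mul(2, M, Add(1, M), Add(-3, M)) (Function('b')(M) = Mul(Add(1, M), Mul(Mul(2, M), Add(-3, M))) = Mul(Add(1, M), Mul(2, M, Add(-3, M))) = Mul(2, M, Add(1, M), Add(-3, M)))
Mul(Add(-424, Function('b')(-16)), Add(-366, -267)) = Mul(Add(-424, Mul(2, -16, Add(-3, Pow(-16, 2), Mul(-2, -16)))), Add(-366, -267)) = Mul(Add(-424, Mul(2, -16, Add(-3, 256, 32))), -633) = Mul(Add(-424, Mul(2, -16, 285)), -633) = Mul(Add(-424, -9120), -633) = Mul(-9544, -633) = 6041352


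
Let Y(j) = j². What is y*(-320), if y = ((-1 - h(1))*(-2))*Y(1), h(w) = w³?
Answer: -1280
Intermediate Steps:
y = 4 (y = ((-1 - 1*1³)*(-2))*1² = ((-1 - 1*1)*(-2))*1 = ((-1 - 1)*(-2))*1 = -2*(-2)*1 = 4*1 = 4)
y*(-320) = 4*(-320) = -1280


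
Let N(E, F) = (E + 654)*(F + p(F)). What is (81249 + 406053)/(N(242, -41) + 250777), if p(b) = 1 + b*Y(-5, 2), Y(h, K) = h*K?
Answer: 162434/194099 ≈ 0.83686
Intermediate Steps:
Y(h, K) = K*h
p(b) = 1 - 10*b (p(b) = 1 + b*(2*(-5)) = 1 + b*(-10) = 1 - 10*b)
N(E, F) = (1 - 9*F)*(654 + E) (N(E, F) = (E + 654)*(F + (1 - 10*F)) = (654 + E)*(1 - 9*F) = (1 - 9*F)*(654 + E))
(81249 + 406053)/(N(242, -41) + 250777) = (81249 + 406053)/((654 + 242 - 5886*(-41) - 9*242*(-41)) + 250777) = 487302/((654 + 242 + 241326 + 89298) + 250777) = 487302/(331520 + 250777) = 487302/582297 = 487302*(1/582297) = 162434/194099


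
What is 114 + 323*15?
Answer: 4959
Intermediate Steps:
114 + 323*15 = 114 + 4845 = 4959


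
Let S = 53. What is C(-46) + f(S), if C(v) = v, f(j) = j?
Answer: 7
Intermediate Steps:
C(-46) + f(S) = -46 + 53 = 7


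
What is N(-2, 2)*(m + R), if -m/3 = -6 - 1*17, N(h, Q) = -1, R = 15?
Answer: -84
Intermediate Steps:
m = 69 (m = -3*(-6 - 1*17) = -3*(-6 - 17) = -3*(-23) = 69)
N(-2, 2)*(m + R) = -(69 + 15) = -1*84 = -84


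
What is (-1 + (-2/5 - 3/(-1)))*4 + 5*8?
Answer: 232/5 ≈ 46.400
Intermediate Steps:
(-1 + (-2/5 - 3/(-1)))*4 + 5*8 = (-1 + (-2*1/5 - 3*(-1)))*4 + 40 = (-1 + (-2/5 + 3))*4 + 40 = (-1 + 13/5)*4 + 40 = (8/5)*4 + 40 = 32/5 + 40 = 232/5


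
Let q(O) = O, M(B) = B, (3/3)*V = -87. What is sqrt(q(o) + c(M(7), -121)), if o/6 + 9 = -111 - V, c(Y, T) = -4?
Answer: I*sqrt(202) ≈ 14.213*I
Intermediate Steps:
V = -87
o = -198 (o = -54 + 6*(-111 - 1*(-87)) = -54 + 6*(-111 + 87) = -54 + 6*(-24) = -54 - 144 = -198)
sqrt(q(o) + c(M(7), -121)) = sqrt(-198 - 4) = sqrt(-202) = I*sqrt(202)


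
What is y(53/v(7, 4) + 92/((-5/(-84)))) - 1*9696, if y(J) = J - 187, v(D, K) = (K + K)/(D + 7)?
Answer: -164893/20 ≈ -8244.7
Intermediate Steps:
v(D, K) = 2*K/(7 + D) (v(D, K) = (2*K)/(7 + D) = 2*K/(7 + D))
y(J) = -187 + J
y(53/v(7, 4) + 92/((-5/(-84)))) - 1*9696 = (-187 + (53/((2*4/(7 + 7))) + 92/((-5/(-84))))) - 1*9696 = (-187 + (53/((2*4/14)) + 92/((-5*(-1/84))))) - 9696 = (-187 + (53/((2*4*(1/14))) + 92/(5/84))) - 9696 = (-187 + (53/(4/7) + 92*(84/5))) - 9696 = (-187 + (53*(7/4) + 7728/5)) - 9696 = (-187 + (371/4 + 7728/5)) - 9696 = (-187 + 32767/20) - 9696 = 29027/20 - 9696 = -164893/20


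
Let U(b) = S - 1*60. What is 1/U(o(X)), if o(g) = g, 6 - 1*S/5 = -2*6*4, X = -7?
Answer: 1/210 ≈ 0.0047619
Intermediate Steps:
S = 270 (S = 30 - 5*(-2*6)*4 = 30 - (-60)*4 = 30 - 5*(-48) = 30 + 240 = 270)
U(b) = 210 (U(b) = 270 - 1*60 = 270 - 60 = 210)
1/U(o(X)) = 1/210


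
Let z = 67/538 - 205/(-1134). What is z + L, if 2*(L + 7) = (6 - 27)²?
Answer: 65220455/305046 ≈ 213.81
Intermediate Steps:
z = 46567/152523 (z = 67*(1/538) - 205*(-1/1134) = 67/538 + 205/1134 = 46567/152523 ≈ 0.30531)
L = 427/2 (L = -7 + (6 - 27)²/2 = -7 + (½)*(-21)² = -7 + (½)*441 = -7 + 441/2 = 427/2 ≈ 213.50)
z + L = 46567/152523 + 427/2 = 65220455/305046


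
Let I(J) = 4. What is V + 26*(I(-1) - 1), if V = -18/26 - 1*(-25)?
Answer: 1330/13 ≈ 102.31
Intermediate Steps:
V = 316/13 (V = -18*1/26 + 25 = -9/13 + 25 = 316/13 ≈ 24.308)
V + 26*(I(-1) - 1) = 316/13 + 26*(4 - 1) = 316/13 + 26*3 = 316/13 + 78 = 1330/13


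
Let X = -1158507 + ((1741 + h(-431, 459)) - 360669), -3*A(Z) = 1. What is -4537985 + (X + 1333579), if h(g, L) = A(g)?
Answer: -14165524/3 ≈ -4.7218e+6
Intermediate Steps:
A(Z) = -⅓ (A(Z) = -⅓*1 = -⅓)
h(g, L) = -⅓
X = -4552306/3 (X = -1158507 + ((1741 - ⅓) - 360669) = -1158507 + (5222/3 - 360669) = -1158507 - 1076785/3 = -4552306/3 ≈ -1.5174e+6)
-4537985 + (X + 1333579) = -4537985 + (-4552306/3 + 1333579) = -4537985 - 551569/3 = -14165524/3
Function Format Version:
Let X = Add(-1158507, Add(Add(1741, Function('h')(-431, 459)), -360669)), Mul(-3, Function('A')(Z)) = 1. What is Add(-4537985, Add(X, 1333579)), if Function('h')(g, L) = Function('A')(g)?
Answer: Rational(-14165524, 3) ≈ -4.7218e+6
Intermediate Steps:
Function('A')(Z) = Rational(-1, 3) (Function('A')(Z) = Mul(Rational(-1, 3), 1) = Rational(-1, 3))
Function('h')(g, L) = Rational(-1, 3)
X = Rational(-4552306, 3) (X = Add(-1158507, Add(Add(1741, Rational(-1, 3)), -360669)) = Add(-1158507, Add(Rational(5222, 3), -360669)) = Add(-1158507, Rational(-1076785, 3)) = Rational(-4552306, 3) ≈ -1.5174e+6)
Add(-4537985, Add(X, 1333579)) = Add(-4537985, Add(Rational(-4552306, 3), 1333579)) = Add(-4537985, Rational(-551569, 3)) = Rational(-14165524, 3)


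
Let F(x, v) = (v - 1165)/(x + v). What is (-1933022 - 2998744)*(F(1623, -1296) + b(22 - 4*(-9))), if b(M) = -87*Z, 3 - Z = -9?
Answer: 565260935778/109 ≈ 5.1859e+9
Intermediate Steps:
Z = 12 (Z = 3 - 1*(-9) = 3 + 9 = 12)
F(x, v) = (-1165 + v)/(v + x)
b(M) = -1044 (b(M) = -87*12 = -1044)
(-1933022 - 2998744)*(F(1623, -1296) + b(22 - 4*(-9))) = (-1933022 - 2998744)*((-1165 - 1296)/(-1296 + 1623) - 1044) = -4931766*(-2461/327 - 1044) = -4931766*(-343849/327) = 565260935778/109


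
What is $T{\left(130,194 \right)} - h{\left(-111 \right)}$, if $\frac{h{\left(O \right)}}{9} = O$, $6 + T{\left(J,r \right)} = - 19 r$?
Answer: $-2693$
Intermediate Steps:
$T{\left(J,r \right)} = -6 - 19 r$
$h{\left(O \right)} = 9 O$
$T{\left(130,194 \right)} - h{\left(-111 \right)} = \left(-6 - 3686\right) - 9 \left(-111\right) = \left(-6 - 3686\right) - -999 = -3692 + 999 = -2693$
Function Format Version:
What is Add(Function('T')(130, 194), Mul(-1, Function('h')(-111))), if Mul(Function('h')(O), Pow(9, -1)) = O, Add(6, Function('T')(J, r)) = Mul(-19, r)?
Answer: -2693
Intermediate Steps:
Function('T')(J, r) = Add(-6, Mul(-19, r))
Function('h')(O) = Mul(9, O)
Add(Function('T')(130, 194), Mul(-1, Function('h')(-111))) = Add(Add(-6, Mul(-19, 194)), Mul(-1, Mul(9, -111))) = Add(Add(-6, -3686), Mul(-1, -999)) = Add(-3692, 999) = -2693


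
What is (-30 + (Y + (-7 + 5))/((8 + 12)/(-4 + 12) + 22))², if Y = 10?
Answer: 2114116/2401 ≈ 880.51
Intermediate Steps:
(-30 + (Y + (-7 + 5))/((8 + 12)/(-4 + 12) + 22))² = (-30 + (10 + (-7 + 5))/((8 + 12)/(-4 + 12) + 22))² = (-30 + (10 - 2)/(20/8 + 22))² = (-30 + 8/(20*(⅛) + 22))² = (-30 + 8/(5/2 + 22))² = (-30 + 8/(49/2))² = (-30 + 8*(2/49))² = (-30 + 16/49)² = (-1454/49)² = 2114116/2401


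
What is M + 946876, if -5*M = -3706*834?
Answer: 7825184/5 ≈ 1.5650e+6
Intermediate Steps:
M = 3090804/5 (M = -(-3706)*834/5 = -⅕*(-3090804) = 3090804/5 ≈ 6.1816e+5)
M + 946876 = 3090804/5 + 946876 = 7825184/5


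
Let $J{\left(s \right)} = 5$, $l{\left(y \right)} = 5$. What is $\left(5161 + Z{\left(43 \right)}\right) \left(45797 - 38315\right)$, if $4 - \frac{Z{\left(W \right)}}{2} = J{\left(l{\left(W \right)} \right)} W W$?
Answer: $-99667722$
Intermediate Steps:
$Z{\left(W \right)} = 8 - 10 W^{2}$ ($Z{\left(W \right)} = 8 - 2 \cdot 5 W W = 8 - 2 \cdot 5 W^{2} = 8 - 10 W^{2}$)
$\left(5161 + Z{\left(43 \right)}\right) \left(45797 - 38315\right) = \left(5161 + \left(8 - 10 \cdot 43^{2}\right)\right) \left(45797 - 38315\right) = \left(5161 + \left(8 - 18490\right)\right) 7482 = \left(5161 - 18482\right) 7482 = \left(-13321\right) 7482 = -99667722$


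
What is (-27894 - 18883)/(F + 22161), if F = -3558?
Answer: -46777/18603 ≈ -2.5145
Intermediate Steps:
(-27894 - 18883)/(F + 22161) = (-27894 - 18883)/(-3558 + 22161) = -46777/18603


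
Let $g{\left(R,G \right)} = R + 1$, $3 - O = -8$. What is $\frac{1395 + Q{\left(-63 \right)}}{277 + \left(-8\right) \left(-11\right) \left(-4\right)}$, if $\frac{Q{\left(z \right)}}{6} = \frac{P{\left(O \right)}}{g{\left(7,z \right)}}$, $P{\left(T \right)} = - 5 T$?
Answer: $- \frac{361}{20} \approx -18.05$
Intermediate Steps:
$O = 11$ ($O = 3 - -8 = 3 + 8 = 11$)
$g{\left(R,G \right)} = 1 + R$
$Q{\left(z \right)} = - \frac{165}{4}$ ($Q{\left(z \right)} = 6 \frac{\left(-5\right) 11}{1 + 7} = 6 \left(- \frac{55}{8}\right) = - \frac{165}{4}$)
$\frac{1395 + Q{\left(-63 \right)}}{277 + \left(-8\right) \left(-11\right) \left(-4\right)} = \frac{1395 - \frac{165}{4}}{277 + \left(-8\right) \left(-11\right) \left(-4\right)} = \frac{5415}{4 \left(277 + 88 \left(-4\right)\right)} = \frac{5415}{4 \left(277 - 352\right)} = \frac{5415}{4 \left(-75\right)} = \frac{5415}{4} \left(- \frac{1}{75}\right) = - \frac{361}{20}$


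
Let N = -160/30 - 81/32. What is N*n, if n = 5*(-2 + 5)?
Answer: -3775/32 ≈ -117.97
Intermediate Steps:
n = 15 (n = 5*3 = 15)
N = -755/96 (N = -160*1/30 - 81*1/32 = -16/3 - 81/32 = -755/96 ≈ -7.8646)
N*n = -755/96*15 = -3775/32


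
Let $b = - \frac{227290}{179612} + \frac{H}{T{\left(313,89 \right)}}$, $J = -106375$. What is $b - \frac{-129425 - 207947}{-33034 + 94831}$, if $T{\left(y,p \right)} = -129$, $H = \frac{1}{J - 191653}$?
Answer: $\frac{49712546939401877}{11853511326261988} \approx 4.1939$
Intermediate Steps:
$H = - \frac{1}{298028}$ ($H = \frac{1}{-106375 - 191653} = \frac{1}{-298028} = - \frac{1}{298028} \approx -3.3554 \cdot 10^{-6}$)
$b = - \frac{2184575742967}{1726323315636}$ ($b = - \frac{227290}{179612} - \frac{1}{298028 \left(-129\right)} = \left(-227290\right) \frac{1}{179612} - - \frac{1}{38445612} = - \frac{113645}{89806} + \frac{1}{38445612} = - \frac{2184575742967}{1726323315636} \approx -1.2654$)
$b - \frac{-129425 - 207947}{-33034 + 94831} = - \frac{2184575742967}{1726323315636} - \frac{-129425 - 207947}{-33034 + 94831} = - \frac{2184575742967}{1726323315636} - - \frac{337372}{61797} = - \frac{2184575742967}{1726323315636} + \frac{337372}{61797} = \frac{49712546939401877}{11853511326261988}$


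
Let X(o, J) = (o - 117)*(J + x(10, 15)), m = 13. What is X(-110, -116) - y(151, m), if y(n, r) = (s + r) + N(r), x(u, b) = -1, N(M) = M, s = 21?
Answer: 26512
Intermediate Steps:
X(o, J) = (-1 + J)*(-117 + o) (X(o, J) = (o - 117)*(J - 1) = (-117 + o)*(-1 + J) = (-1 + J)*(-117 + o))
y(n, r) = 21 + 2*r (y(n, r) = (21 + r) + r = 21 + 2*r)
X(-110, -116) - y(151, m) = (117 - 1*(-110) - 117*(-116) - 116*(-110)) - (21 + 2*13) = (117 + 110 + 13572 + 12760) - (21 + 26) = 26559 - 1*47 = 26559 - 47 = 26512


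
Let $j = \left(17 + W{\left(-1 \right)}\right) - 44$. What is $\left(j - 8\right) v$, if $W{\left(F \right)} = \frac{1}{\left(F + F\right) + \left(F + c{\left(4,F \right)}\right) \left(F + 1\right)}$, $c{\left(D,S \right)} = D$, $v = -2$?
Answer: $71$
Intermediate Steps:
$W{\left(F \right)} = \frac{1}{2 F + \left(1 + F\right) \left(4 + F\right)}$ ($W{\left(F \right)} = \frac{1}{\left(F + F\right) + \left(F + 4\right) \left(F + 1\right)} = \frac{1}{2 F + \left(4 + F\right) \left(1 + F\right)} = \frac{1}{2 F + \left(1 + F\right) \left(4 + F\right)}$)
$j = - \frac{55}{2}$ ($j = \left(17 + \frac{1}{4 + \left(-1\right)^{2} + 7 \left(-1\right)}\right) - 44 = \left(17 + \frac{1}{4 + 1 - 7}\right) - 44 = \left(17 + \frac{1}{-2}\right) - 44 = \left(17 - \frac{1}{2}\right) - 44 = \frac{33}{2} - 44 = - \frac{55}{2} \approx -27.5$)
$\left(j - 8\right) v = \left(- \frac{55}{2} - 8\right) \left(-2\right) = \left(- \frac{71}{2}\right) \left(-2\right) = 71$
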